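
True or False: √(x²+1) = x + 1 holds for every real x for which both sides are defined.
Claim: √(x²+1) = x + 1.
Test a specific point where both sides are defined: x = -3.
LHS = √(x²+1) ≈ 3.1623
RHS = x + 1 ≈ -2.0000
Since 3.1623 ≠ -2.0000, the equation fails at this point, so it cannot hold for every real x for which both sides are defined.
(x+1)² = x² + 2x + 1 ≠ x² + 1 unless x = 0.

Conclusion: False.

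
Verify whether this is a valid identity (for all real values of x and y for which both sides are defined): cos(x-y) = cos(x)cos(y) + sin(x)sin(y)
Yes, this is an identity.

Claim: cos(x-y) = cos(x)cos(y) + sin(x)sin(y).
Reasoning: Replace y by -y in cos(x+y) = cos(x)cos(y) - sin(x)sin(y) and use cos(-y) = cos(y), sin(-y) = -sin(y): cos(x-y) = cos(x)cos(y) + sin(x)sin(y).
So the two sides agree for all real values of x and y for which both sides are defined.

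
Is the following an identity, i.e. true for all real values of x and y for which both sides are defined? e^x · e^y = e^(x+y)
Yes, this is an identity.

Claim: e^x · e^y = e^(x+y).
Reasoning: This is the law of exponents for a common base: multiplying powers adds exponents. E.g. from the series, (Σ x^j/j!)(Σ y^k/k!) = Σ_m (Σ_{j+k=m} x^j y^k/(j!k!)) = Σ_m (x+y)^m/m! by the binomial theorem.
So the two sides agree for all real values of x and y for which both sides are defined.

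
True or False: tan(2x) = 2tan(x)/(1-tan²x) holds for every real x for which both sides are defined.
Claim: tan(2x) = 2tan(x)/(1-tan²x).
Reasoning: tan(2x) = sin(2x)/cos(2x) = 2sin(x)cos(x) / (cos²x - sin²x). Divide numerator and denominator by cos²x: 2tan(x) / (1 - tan²x).
So the two sides agree for every real x for which both sides are defined.

Conclusion: True.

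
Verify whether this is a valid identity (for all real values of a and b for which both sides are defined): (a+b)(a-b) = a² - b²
Yes, this is an identity.

Claim: (a+b)(a-b) = a² - b².
Reasoning: Expand: (a+b)(a-b) = a² - ab + ba - b² = a² - b² (the cross terms cancel).
So the two sides agree for all real values of a and b for which both sides are defined.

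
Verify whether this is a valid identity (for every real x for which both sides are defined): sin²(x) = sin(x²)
No, this is NOT an identity.

Claim: sin²(x) = sin(x²).
Test a specific point where both sides are defined: x = 2π/3.
LHS = sin²(x) ≈ 0.7500
RHS = sin(x²) ≈ -0.9474
Since 0.7500 ≠ -0.9474, the equation fails at this point, so it cannot hold for every real x for which both sides are defined.
sin²(x) means (sin x)², squaring the output; sin(x²) squares the input. These are different functions.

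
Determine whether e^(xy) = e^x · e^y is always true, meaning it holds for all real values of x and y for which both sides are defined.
Claim: e^(xy) = e^x · e^y.
Test a specific point where both sides are defined: x = 2, y = 3/2.
LHS = e^(xy) ≈ 20.0855
RHS = e^x · e^y ≈ 33.1155
Since 20.0855 ≠ 33.1155, the equation fails at this point, so it cannot hold for all real values of x and y for which both sides are defined.
e^x · e^y = e^(x+y), not e^(xy).

Conclusion: No, this is NOT an identity.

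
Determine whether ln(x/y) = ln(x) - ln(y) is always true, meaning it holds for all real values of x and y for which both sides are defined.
Claim: ln(x/y) = ln(x) - ln(y).
Reasoning: Both sides are simultaneously defined only when x, y > 0. Write x = e^p, y = e^q. Then x/y = e^(p-q), so ln(x/y) = p - q = ln(x) - ln(y).
So the two sides agree for all real values of x and y for which both sides are defined.

Conclusion: Yes, this is an identity.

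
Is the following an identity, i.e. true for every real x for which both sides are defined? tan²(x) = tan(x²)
No, this is NOT an identity.

Claim: tan²(x) = tan(x²).
Test a specific point where both sides are defined: x = -π/3.
LHS = tan²(x) ≈ 3.0000
RHS = tan(x²) ≈ 1.9485
Since 3.0000 ≠ 1.9485, the equation fails at this point, so it cannot hold for every real x for which both sides are defined.
tan²(x) means (tan x)², squaring the output; tan(x²) squares the input. These are different functions.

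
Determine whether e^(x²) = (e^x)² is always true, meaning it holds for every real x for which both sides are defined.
No, this is NOT an identity.

Claim: e^(x²) = (e^x)².
Test a specific point where both sides are defined: x = -3.
LHS = e^(x²) ≈ 8103.0839
RHS = (e^x)² ≈ 0.0025
Since 8103.0839 ≠ 0.0025, the equation fails at this point, so it cannot hold for every real x for which both sides are defined.
(e^x)² = e^(2x), and 2x ≠ x² in general.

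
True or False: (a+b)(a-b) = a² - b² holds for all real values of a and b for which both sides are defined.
True.

Claim: (a+b)(a-b) = a² - b².
Reasoning: Expand: (a+b)(a-b) = a² - ab + ba - b² = a² - b² (the cross terms cancel).
So the two sides agree for all real values of a and b for which both sides are defined.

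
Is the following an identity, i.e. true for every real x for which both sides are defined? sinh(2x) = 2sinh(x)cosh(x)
Claim: sinh(2x) = 2sinh(x)cosh(x).
Reasoning: 2sinh(x)cosh(x) = 2 · (e^x - e^-x)/2 · (e^x + e^-x)/2 = (e^(2x) - e^(-2x))/2 = sinh(2x).
So the two sides agree for every real x for which both sides are defined.

Conclusion: Yes, this is an identity.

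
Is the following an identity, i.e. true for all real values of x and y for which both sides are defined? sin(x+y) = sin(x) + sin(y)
Claim: sin(x+y) = sin(x) + sin(y).
Test a specific point where both sides are defined: x = π/2, y = 2π/3.
LHS = sin(x+y) ≈ -0.5000
RHS = sin(x) + sin(y) ≈ 1.8660
Since -0.5000 ≠ 1.8660, the equation fails at this point, so it cannot hold for all real values of x and y for which both sides are defined.
The correct expansion is sin(x+y) = sin(x)cos(y) + cos(x)sin(y); sine is not additive.

Conclusion: No, this is NOT an identity.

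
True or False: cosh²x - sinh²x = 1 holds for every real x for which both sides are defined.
True.

Claim: cosh²x - sinh²x = 1.
Reasoning: With cosh(x) = (e^x + e^-x)/2 and sinh(x) = (e^x - e^-x)/2: cosh²x = (e^(2x) + 2 + e^(-2x))/4 and sinh²x = (e^(2x) - 2 + e^(-2x))/4. Subtracting leaves 4/4 = 1.
So the two sides agree for every real x for which both sides are defined.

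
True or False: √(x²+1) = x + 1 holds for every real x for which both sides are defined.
Claim: √(x²+1) = x + 1.
Test a specific point where both sides are defined: x = -3.
LHS = √(x²+1) ≈ 3.1623
RHS = x + 1 ≈ -2.0000
Since 3.1623 ≠ -2.0000, the equation fails at this point, so it cannot hold for every real x for which both sides are defined.
(x+1)² = x² + 2x + 1 ≠ x² + 1 unless x = 0.

Conclusion: False.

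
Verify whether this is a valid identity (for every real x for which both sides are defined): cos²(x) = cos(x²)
Claim: cos²(x) = cos(x²).
Test a specific point where both sides are defined: x = π/3.
LHS = cos²(x) ≈ 0.2500
RHS = cos(x²) ≈ 0.4566
Since 0.2500 ≠ 0.4566, the equation fails at this point, so it cannot hold for every real x for which both sides are defined.
cos²(x) means (cos x)², squaring the output; cos(x²) squares the input. These are different functions.

Conclusion: No, this is NOT an identity.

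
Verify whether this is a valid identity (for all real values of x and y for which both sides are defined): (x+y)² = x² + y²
Claim: (x+y)² = x² + y².
Test a specific point where both sides are defined: x = -2, y = 3/2.
LHS = (x+y)² ≈ 0.2500
RHS = x² + y² ≈ 6.2500
Since 0.2500 ≠ 6.2500, the equation fails at this point, so it cannot hold for all real values of x and y for which both sides are defined.
The correct expansion is (x+y)² = x² + 2xy + y²; the cross term 2xy is missing.

Conclusion: No, this is NOT an identity.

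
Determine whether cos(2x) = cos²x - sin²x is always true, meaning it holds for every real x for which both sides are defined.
Claim: cos(2x) = cos²x - sin²x.
Reasoning: Put y = x in the addition formula cos(x+y) = cos(x)cos(y) - sin(x)sin(y): cos(2x) = cos²x - sin²x.
So the two sides agree for every real x for which both sides are defined.

Conclusion: Yes, this is an identity.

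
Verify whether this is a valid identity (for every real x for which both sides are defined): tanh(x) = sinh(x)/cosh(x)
Yes, this is an identity.

Claim: tanh(x) = sinh(x)/cosh(x).
Reasoning: tanh(x) is defined as sinh(x)/cosh(x) = (e^x - e^-x)/(e^x + e^-x); cosh(x) ≥ 1 is never zero, so this holds for every real x.
So the two sides agree for every real x for which both sides are defined.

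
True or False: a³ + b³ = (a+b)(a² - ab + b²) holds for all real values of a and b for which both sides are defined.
Claim: a³ + b³ = (a+b)(a² - ab + b²).
Reasoning: Expand the right side: (a+b)(a² - ab + b²) = a³ - a²b + ab² + a²b - ab² + b³ = a³ + b³ (the middle terms cancel in pairs).
So the two sides agree for all real values of a and b for which both sides are defined.

Conclusion: True.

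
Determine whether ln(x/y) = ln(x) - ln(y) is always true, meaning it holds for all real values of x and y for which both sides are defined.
Yes, this is an identity.

Claim: ln(x/y) = ln(x) - ln(y).
Reasoning: Both sides are simultaneously defined only when x, y > 0. Write x = e^p, y = e^q. Then x/y = e^(p-q), so ln(x/y) = p - q = ln(x) - ln(y).
So the two sides agree for all real values of x and y for which both sides are defined.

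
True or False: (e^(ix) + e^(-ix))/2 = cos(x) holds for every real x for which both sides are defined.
True.

Claim: (e^(ix) + e^(-ix))/2 = cos(x).
Reasoning: By Euler's formula e^(ix) = cos(x) + i·sin(x) and e^(-ix) = cos(x) - i·sin(x). Adding cancels the sine terms: e^(ix) + e^(-ix) = 2cos(x); divide by 2.
So the two sides agree for every real x for which both sides are defined.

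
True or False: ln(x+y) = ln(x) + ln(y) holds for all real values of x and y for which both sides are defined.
Claim: ln(x+y) = ln(x) + ln(y).
Test a specific point where both sides are defined: x = 3/2, y = 2.
LHS = ln(x+y) ≈ 1.2528
RHS = ln(x) + ln(y) ≈ 1.0986
Since 1.2528 ≠ 1.0986, the equation fails at this point, so it cannot hold for all real values of x and y for which both sides are defined.
ln(x) + ln(y) = ln(xy), not ln(x+y).

Conclusion: False.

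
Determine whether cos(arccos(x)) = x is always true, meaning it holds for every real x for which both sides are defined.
Yes, this is an identity.

Claim: cos(arccos(x)) = x.
Reasoning: For -1 ≤ x ≤ 1 (where arccos is defined), arccos(x) is by definition an angle whose cosine equals x. Taking the cosine of that angle returns x. (Note the other order, arccos(cos x) = x, is NOT an identity.)
So the two sides agree for every real x for which both sides are defined.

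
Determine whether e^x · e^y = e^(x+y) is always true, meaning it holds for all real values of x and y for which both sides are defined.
Yes, this is an identity.

Claim: e^x · e^y = e^(x+y).
Reasoning: This is the law of exponents for a common base: multiplying powers adds exponents. E.g. from the series, (Σ x^j/j!)(Σ y^k/k!) = Σ_m (Σ_{j+k=m} x^j y^k/(j!k!)) = Σ_m (x+y)^m/m! by the binomial theorem.
So the two sides agree for all real values of x and y for which both sides are defined.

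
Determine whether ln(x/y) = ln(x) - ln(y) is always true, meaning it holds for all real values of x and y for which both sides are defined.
Yes, this is an identity.

Claim: ln(x/y) = ln(x) - ln(y).
Reasoning: Both sides are simultaneously defined only when x, y > 0. Write x = e^p, y = e^q. Then x/y = e^(p-q), so ln(x/y) = p - q = ln(x) - ln(y).
So the two sides agree for all real values of x and y for which both sides are defined.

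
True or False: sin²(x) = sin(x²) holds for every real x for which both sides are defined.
False.

Claim: sin²(x) = sin(x²).
Test a specific point where both sides are defined: x = π/6.
LHS = sin²(x) ≈ 0.2500
RHS = sin(x²) ≈ 0.2707
Since 0.2500 ≠ 0.2707, the equation fails at this point, so it cannot hold for every real x for which both sides are defined.
sin²(x) means (sin x)², squaring the output; sin(x²) squares the input. These are different functions.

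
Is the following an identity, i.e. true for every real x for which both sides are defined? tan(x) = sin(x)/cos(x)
Yes, this is an identity.

Claim: tan(x) = sin(x)/cos(x).
Reasoning: For an angle x whose terminal point on the unit circle is (cos x, sin x), tan(x) is defined as the ratio (second coordinate)/(first coordinate) = sin(x)/cos(x), wherever cos(x) ≠ 0.
So the two sides agree for every real x for which both sides are defined.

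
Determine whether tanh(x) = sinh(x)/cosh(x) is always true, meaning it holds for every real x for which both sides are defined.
Claim: tanh(x) = sinh(x)/cosh(x).
Reasoning: tanh(x) is defined as sinh(x)/cosh(x) = (e^x - e^-x)/(e^x + e^-x); cosh(x) ≥ 1 is never zero, so this holds for every real x.
So the two sides agree for every real x for which both sides are defined.

Conclusion: Yes, this is an identity.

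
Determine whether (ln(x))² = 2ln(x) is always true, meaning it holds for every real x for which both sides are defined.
Claim: (ln(x))² = 2ln(x).
Test a specific point where both sides are defined: x = 5.
LHS = (ln(x))² ≈ 2.5903
RHS = 2ln(x) ≈ 3.2189
Since 2.5903 ≠ 3.2189, the equation fails at this point, so it cannot hold for every real x for which both sides are defined.
2ln(x) equals ln(x²), which is not the same as (ln x)².

Conclusion: No, this is NOT an identity.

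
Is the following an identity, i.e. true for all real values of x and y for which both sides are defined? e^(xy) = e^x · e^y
No, this is NOT an identity.

Claim: e^(xy) = e^x · e^y.
Test a specific point where both sides are defined: x = 1, y = 3/2.
LHS = e^(xy) ≈ 4.4817
RHS = e^x · e^y ≈ 12.1825
Since 4.4817 ≠ 12.1825, the equation fails at this point, so it cannot hold for all real values of x and y for which both sides are defined.
e^x · e^y = e^(x+y), not e^(xy).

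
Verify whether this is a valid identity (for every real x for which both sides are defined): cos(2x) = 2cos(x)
Claim: cos(2x) = 2cos(x).
Test a specific point where both sides are defined: x = π/6.
LHS = cos(2x) ≈ 0.5000
RHS = 2cos(x) ≈ 1.7321
Since 0.5000 ≠ 1.7321, the equation fails at this point, so it cannot hold for every real x for which both sides are defined.
The correct double-angle formula is cos(2x) = cos²x - sin²x.

Conclusion: No, this is NOT an identity.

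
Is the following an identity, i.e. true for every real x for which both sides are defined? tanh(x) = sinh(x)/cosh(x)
Claim: tanh(x) = sinh(x)/cosh(x).
Reasoning: tanh(x) is defined as sinh(x)/cosh(x) = (e^x - e^-x)/(e^x + e^-x); cosh(x) ≥ 1 is never zero, so this holds for every real x.
So the two sides agree for every real x for which both sides are defined.

Conclusion: Yes, this is an identity.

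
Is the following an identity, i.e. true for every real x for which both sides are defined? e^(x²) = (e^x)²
Claim: e^(x²) = (e^x)².
Test a specific point where both sides are defined: x = 3/2.
LHS = e^(x²) ≈ 9.4877
RHS = (e^x)² ≈ 20.0855
Since 9.4877 ≠ 20.0855, the equation fails at this point, so it cannot hold for every real x for which both sides are defined.
(e^x)² = e^(2x), and 2x ≠ x² in general.

Conclusion: No, this is NOT an identity.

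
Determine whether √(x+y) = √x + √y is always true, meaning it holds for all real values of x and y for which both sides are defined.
No, this is NOT an identity.

Claim: √(x+y) = √x + √y.
Test a specific point where both sides are defined: x = 3, y = 2.
LHS = √(x+y) ≈ 2.2361
RHS = √x + √y ≈ 3.1463
Since 2.2361 ≠ 3.1463, the equation fails at this point, so it cannot hold for all real values of x and y for which both sides are defined.
Squaring the right side gives x + 2√(xy) + y, not x + y.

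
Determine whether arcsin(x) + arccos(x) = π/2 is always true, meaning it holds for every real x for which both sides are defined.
Yes, this is an identity.

Claim: arcsin(x) + arccos(x) = π/2.
Reasoning: Both sides are defined for -1 ≤ x ≤ 1. Let θ = arcsin(x), so sin θ = x and θ ∈ [-π/2, π/2]. Then cos(π/2 - θ) = sin θ = x and π/2 - θ ∈ [0, π], which is exactly the range of arccos, so arccos(x) = π/2 - θ. Adding: arcsin(x) + arccos(x) = θ + (π/2 - θ) = π/2.
So the two sides agree for every real x for which both sides are defined.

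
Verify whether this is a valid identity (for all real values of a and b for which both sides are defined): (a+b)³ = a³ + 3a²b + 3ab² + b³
Yes, this is an identity.

Claim: (a+b)³ = a³ + 3a²b + 3ab² + b³.
Reasoning: (a+b)³ = (a+b)(a+b)² = (a+b)(a² + 2ab + b²) = a³ + 2a²b + ab² + a²b + 2ab² + b³ = a³ + 3a²b + 3ab² + b³.
So the two sides agree for all real values of a and b for which both sides are defined.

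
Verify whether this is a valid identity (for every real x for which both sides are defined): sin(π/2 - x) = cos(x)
Claim: sin(π/2 - x) = cos(x).
Reasoning: Use sin(u - v) = sin(u)cos(v) - cos(u)sin(v) with u = π/2, v = x: sin(π/2)cos(x) - cos(π/2)sin(x) = 1·cos(x) - 0·sin(x) = cos(x).
So the two sides agree for every real x for which both sides are defined.

Conclusion: Yes, this is an identity.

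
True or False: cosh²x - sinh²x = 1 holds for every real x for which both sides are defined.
True.

Claim: cosh²x - sinh²x = 1.
Reasoning: With cosh(x) = (e^x + e^-x)/2 and sinh(x) = (e^x - e^-x)/2: cosh²x = (e^(2x) + 2 + e^(-2x))/4 and sinh²x = (e^(2x) - 2 + e^(-2x))/4. Subtracting leaves 4/4 = 1.
So the two sides agree for every real x for which both sides are defined.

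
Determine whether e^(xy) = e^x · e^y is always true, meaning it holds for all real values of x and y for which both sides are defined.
No, this is NOT an identity.

Claim: e^(xy) = e^x · e^y.
Test a specific point where both sides are defined: x = 2, y = 3/2.
LHS = e^(xy) ≈ 20.0855
RHS = e^x · e^y ≈ 33.1155
Since 20.0855 ≠ 33.1155, the equation fails at this point, so it cannot hold for all real values of x and y for which both sides are defined.
e^x · e^y = e^(x+y), not e^(xy).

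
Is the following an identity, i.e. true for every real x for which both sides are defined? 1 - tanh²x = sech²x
Claim: 1 - tanh²x = sech²x.
Reasoning: Divide cosh²x - sinh²x = 1 through by cosh²x (never zero): 1 - tanh²x = 1/cosh²x = sech²x.
So the two sides agree for every real x for which both sides are defined.

Conclusion: Yes, this is an identity.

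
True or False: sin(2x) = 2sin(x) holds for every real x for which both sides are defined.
Claim: sin(2x) = 2sin(x).
Test a specific point where both sides are defined: x = 3π/4.
LHS = sin(2x) ≈ -1.0000
RHS = 2sin(x) ≈ 1.4142
Since -1.0000 ≠ 1.4142, the equation fails at this point, so it cannot hold for every real x for which both sides are defined.
The correct double-angle formula is sin(2x) = 2sin(x)cos(x).

Conclusion: False.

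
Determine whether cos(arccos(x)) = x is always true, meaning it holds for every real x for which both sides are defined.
Claim: cos(arccos(x)) = x.
Reasoning: For -1 ≤ x ≤ 1 (where arccos is defined), arccos(x) is by definition an angle whose cosine equals x. Taking the cosine of that angle returns x. (Note the other order, arccos(cos x) = x, is NOT an identity.)
So the two sides agree for every real x for which both sides are defined.

Conclusion: Yes, this is an identity.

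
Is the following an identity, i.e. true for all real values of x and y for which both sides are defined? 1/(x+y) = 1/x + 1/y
No, this is NOT an identity.

Claim: 1/(x+y) = 1/x + 1/y.
Test a specific point where both sides are defined: x = 3, y = -1.
LHS = 1/(x+y) ≈ 0.5000
RHS = 1/x + 1/y ≈ -0.6667
Since 0.5000 ≠ -0.6667, the equation fails at this point, so it cannot hold for all real values of x and y for which both sides are defined.
1/x + 1/y = (x+y)/(xy), which is not 1/(x+y).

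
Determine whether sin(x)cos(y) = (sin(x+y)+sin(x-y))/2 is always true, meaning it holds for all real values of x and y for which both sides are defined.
Yes, this is an identity.

Claim: sin(x)cos(y) = (sin(x+y)+sin(x-y))/2.
Reasoning: sin(x+y) = sin(x)cos(y) + cos(x)sin(y) and sin(x-y) = sin(x)cos(y) - cos(x)sin(y). Adding, sin(x+y) + sin(x-y) = 2sin(x)cos(y); divide by 2.
So the two sides agree for all real values of x and y for which both sides are defined.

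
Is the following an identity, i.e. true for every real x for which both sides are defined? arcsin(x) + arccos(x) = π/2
Yes, this is an identity.

Claim: arcsin(x) + arccos(x) = π/2.
Reasoning: Both sides are defined for -1 ≤ x ≤ 1. Let θ = arcsin(x), so sin θ = x and θ ∈ [-π/2, π/2]. Then cos(π/2 - θ) = sin θ = x and π/2 - θ ∈ [0, π], which is exactly the range of arccos, so arccos(x) = π/2 - θ. Adding: arcsin(x) + arccos(x) = θ + (π/2 - θ) = π/2.
So the two sides agree for every real x for which both sides are defined.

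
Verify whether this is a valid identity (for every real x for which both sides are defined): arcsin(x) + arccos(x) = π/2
Yes, this is an identity.

Claim: arcsin(x) + arccos(x) = π/2.
Reasoning: Both sides are defined for -1 ≤ x ≤ 1. Let θ = arcsin(x), so sin θ = x and θ ∈ [-π/2, π/2]. Then cos(π/2 - θ) = sin θ = x and π/2 - θ ∈ [0, π], which is exactly the range of arccos, so arccos(x) = π/2 - θ. Adding: arcsin(x) + arccos(x) = θ + (π/2 - θ) = π/2.
So the two sides agree for every real x for which both sides are defined.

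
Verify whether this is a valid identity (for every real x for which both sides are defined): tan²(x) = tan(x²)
Claim: tan²(x) = tan(x²).
Test a specific point where both sides are defined: x = π/6.
LHS = tan²(x) ≈ 0.3333
RHS = tan(x²) ≈ 0.2812
Since 0.3333 ≠ 0.2812, the equation fails at this point, so it cannot hold for every real x for which both sides are defined.
tan²(x) means (tan x)², squaring the output; tan(x²) squares the input. These are different functions.

Conclusion: No, this is NOT an identity.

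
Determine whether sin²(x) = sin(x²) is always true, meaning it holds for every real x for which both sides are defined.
Claim: sin²(x) = sin(x²).
Test a specific point where both sides are defined: x = -π/2.
LHS = sin²(x) ≈ 1.0000
RHS = sin(x²) ≈ 0.6243
Since 1.0000 ≠ 0.6243, the equation fails at this point, so it cannot hold for every real x for which both sides are defined.
sin²(x) means (sin x)², squaring the output; sin(x²) squares the input. These are different functions.

Conclusion: No, this is NOT an identity.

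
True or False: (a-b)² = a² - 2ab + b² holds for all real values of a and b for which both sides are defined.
True.

Claim: (a-b)² = a² - 2ab + b².
Reasoning: Expand: (a-b)² = (a-b)(a-b) = a·a - a·b - b·a + b·b = a² - 2ab + b².
So the two sides agree for all real values of a and b for which both sides are defined.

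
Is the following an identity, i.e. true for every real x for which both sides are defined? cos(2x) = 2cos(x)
Claim: cos(2x) = 2cos(x).
Test a specific point where both sides are defined: x = -π/6.
LHS = cos(2x) ≈ 0.5000
RHS = 2cos(x) ≈ 1.7321
Since 0.5000 ≠ 1.7321, the equation fails at this point, so it cannot hold for every real x for which both sides are defined.
The correct double-angle formula is cos(2x) = cos²x - sin²x.

Conclusion: No, this is NOT an identity.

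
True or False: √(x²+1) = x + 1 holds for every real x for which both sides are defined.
Claim: √(x²+1) = x + 1.
Test a specific point where both sides are defined: x = -2.
LHS = √(x²+1) ≈ 2.2361
RHS = x + 1 ≈ -1.0000
Since 2.2361 ≠ -1.0000, the equation fails at this point, so it cannot hold for every real x for which both sides are defined.
(x+1)² = x² + 2x + 1 ≠ x² + 1 unless x = 0.

Conclusion: False.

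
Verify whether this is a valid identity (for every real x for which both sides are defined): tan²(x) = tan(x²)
Claim: tan²(x) = tan(x²).
Test a specific point where both sides are defined: x = π/6.
LHS = tan²(x) ≈ 0.3333
RHS = tan(x²) ≈ 0.2812
Since 0.3333 ≠ 0.2812, the equation fails at this point, so it cannot hold for every real x for which both sides are defined.
tan²(x) means (tan x)², squaring the output; tan(x²) squares the input. These are different functions.

Conclusion: No, this is NOT an identity.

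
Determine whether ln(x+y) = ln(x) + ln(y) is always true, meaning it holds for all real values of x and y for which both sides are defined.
No, this is NOT an identity.

Claim: ln(x+y) = ln(x) + ln(y).
Test a specific point where both sides are defined: x = 4, y = 3/2.
LHS = ln(x+y) ≈ 1.7047
RHS = ln(x) + ln(y) ≈ 1.7918
Since 1.7047 ≠ 1.7918, the equation fails at this point, so it cannot hold for all real values of x and y for which both sides are defined.
ln(x) + ln(y) = ln(xy), not ln(x+y).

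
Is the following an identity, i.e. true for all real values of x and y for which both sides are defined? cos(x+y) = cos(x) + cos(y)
Claim: cos(x+y) = cos(x) + cos(y).
Test a specific point where both sides are defined: x = -π/4, y = -π/2.
LHS = cos(x+y) ≈ -0.7071
RHS = cos(x) + cos(y) ≈ 0.7071
Since -0.7071 ≠ 0.7071, the equation fails at this point, so it cannot hold for all real values of x and y for which both sides are defined.
The correct expansion is cos(x+y) = cos(x)cos(y) - sin(x)sin(y); cosine is not additive.

Conclusion: No, this is NOT an identity.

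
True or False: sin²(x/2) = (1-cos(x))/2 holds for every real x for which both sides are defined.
True.

Claim: sin²(x/2) = (1-cos(x))/2.
Reasoning: Use cos(2θ) = 1 - 2sin²θ with θ = x/2: cos(x) = 1 - 2sin²(x/2). Solving for sin²(x/2) gives (1 - cos(x))/2.
So the two sides agree for every real x for which both sides are defined.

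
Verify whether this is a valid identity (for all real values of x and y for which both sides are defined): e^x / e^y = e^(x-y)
Claim: e^x / e^y = e^(x-y).
Reasoning: 1/e^y = e^(-y), so e^x / e^y = e^x · e^(-y) = e^(x + (-y)) = e^(x-y) by the product rule for exponents.
So the two sides agree for all real values of x and y for which both sides are defined.

Conclusion: Yes, this is an identity.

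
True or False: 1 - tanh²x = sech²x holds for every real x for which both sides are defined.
Claim: 1 - tanh²x = sech²x.
Reasoning: Divide cosh²x - sinh²x = 1 through by cosh²x (never zero): 1 - tanh²x = 1/cosh²x = sech²x.
So the two sides agree for every real x for which both sides are defined.

Conclusion: True.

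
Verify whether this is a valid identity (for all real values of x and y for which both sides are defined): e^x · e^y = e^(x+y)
Yes, this is an identity.

Claim: e^x · e^y = e^(x+y).
Reasoning: This is the law of exponents for a common base: multiplying powers adds exponents. E.g. from the series, (Σ x^j/j!)(Σ y^k/k!) = Σ_m (Σ_{j+k=m} x^j y^k/(j!k!)) = Σ_m (x+y)^m/m! by the binomial theorem.
So the two sides agree for all real values of x and y for which both sides are defined.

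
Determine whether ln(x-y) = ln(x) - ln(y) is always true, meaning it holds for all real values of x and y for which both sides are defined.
Claim: ln(x-y) = ln(x) - ln(y).
Test a specific point where both sides are defined: x = 3/2, y = 1.
LHS = ln(x-y) ≈ -0.6931
RHS = ln(x) - ln(y) ≈ 0.4055
Since -0.6931 ≠ 0.4055, the equation fails at this point, so it cannot hold for all real values of x and y for which both sides are defined.
ln(x) - ln(y) = ln(x/y), not ln(x-y).

Conclusion: No, this is NOT an identity.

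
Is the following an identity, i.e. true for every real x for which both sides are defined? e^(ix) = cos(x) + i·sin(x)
Claim: e^(ix) = cos(x) + i·sin(x).
Reasoning: Euler's formula. Expand e^(ix) = Σ (ix)^k / k!. Since i² = -1, the even-k terms are Σ (-1)^m x^(2m)/(2m)! = cos(x) and the odd-k terms are i · Σ (-1)^m x^(2m+1)/(2m+1)! = i·sin(x).
So the two sides agree for every real x for which both sides are defined.

Conclusion: Yes, this is an identity.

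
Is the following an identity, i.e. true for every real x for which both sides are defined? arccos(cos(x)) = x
Claim: arccos(cos(x)) = x.
Test a specific point where both sides are defined: x = -π/6.
LHS = arccos(cos(x)) ≈ 0.5236
RHS = x ≈ -0.5236
Since 0.5236 ≠ -0.5236, the equation fails at this point, so it cannot hold for every real x for which both sides are defined.
arccos only returns values in [0, π], so arccos(cos(x)) = x holds only for x in that interval, not for all real x.

Conclusion: No, this is NOT an identity.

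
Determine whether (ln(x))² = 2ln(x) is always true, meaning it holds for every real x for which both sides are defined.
Claim: (ln(x))² = 2ln(x).
Test a specific point where both sides are defined: x = 3/2.
LHS = (ln(x))² ≈ 0.1644
RHS = 2ln(x) ≈ 0.8109
Since 0.1644 ≠ 0.8109, the equation fails at this point, so it cannot hold for every real x for which both sides are defined.
2ln(x) equals ln(x²), which is not the same as (ln x)².

Conclusion: No, this is NOT an identity.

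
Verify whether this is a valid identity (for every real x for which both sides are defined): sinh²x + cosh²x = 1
Claim: sinh²x + cosh²x = 1.
Test a specific point where both sides are defined: x = -3.
LHS = sinh²x + cosh²x ≈ 201.7156
RHS = 1 ≈ 1.0000
Since 201.7156 ≠ 1.0000, the equation fails at this point, so it cannot hold for every real x for which both sides are defined.
The correct hyperbolic identity is cosh²x - sinh²x = 1 (a difference); the sum sinh²x + cosh²x equals cosh(2x).

Conclusion: No, this is NOT an identity.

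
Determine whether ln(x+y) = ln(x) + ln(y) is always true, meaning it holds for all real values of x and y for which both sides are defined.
No, this is NOT an identity.

Claim: ln(x+y) = ln(x) + ln(y).
Test a specific point where both sides are defined: x = 5, y = 5.
LHS = ln(x+y) ≈ 2.3026
RHS = ln(x) + ln(y) ≈ 3.2189
Since 2.3026 ≠ 3.2189, the equation fails at this point, so it cannot hold for all real values of x and y for which both sides are defined.
ln(x) + ln(y) = ln(xy), not ln(x+y).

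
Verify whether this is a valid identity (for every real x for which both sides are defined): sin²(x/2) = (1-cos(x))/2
Claim: sin²(x/2) = (1-cos(x))/2.
Reasoning: Use cos(2θ) = 1 - 2sin²θ with θ = x/2: cos(x) = 1 - 2sin²(x/2). Solving for sin²(x/2) gives (1 - cos(x))/2.
So the two sides agree for every real x for which both sides are defined.

Conclusion: Yes, this is an identity.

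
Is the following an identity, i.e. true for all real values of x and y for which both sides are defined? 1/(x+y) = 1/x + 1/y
Claim: 1/(x+y) = 1/x + 1/y.
Test a specific point where both sides are defined: x = 3/2, y = -3.
LHS = 1/(x+y) ≈ -0.6667
RHS = 1/x + 1/y ≈ 0.3333
Since -0.6667 ≠ 0.3333, the equation fails at this point, so it cannot hold for all real values of x and y for which both sides are defined.
1/x + 1/y = (x+y)/(xy), which is not 1/(x+y).

Conclusion: No, this is NOT an identity.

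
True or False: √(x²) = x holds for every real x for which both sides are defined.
Claim: √(x²) = x.
Test a specific point where both sides are defined: x = -3.
LHS = √(x²) ≈ 3.0000
RHS = x ≈ -3.0000
Since 3.0000 ≠ -3.0000, the equation fails at this point, so it cannot hold for every real x for which both sides are defined.
√(x²) = |x|, which differs from x whenever x < 0 (both sides are defined for every real x).

Conclusion: False.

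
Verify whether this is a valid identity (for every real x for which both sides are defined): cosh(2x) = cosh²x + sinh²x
Claim: cosh(2x) = cosh²x + sinh²x.
Reasoning: cosh²x = (e^(2x) + 2 + e^(-2x))/4 and sinh²x = (e^(2x) - 2 + e^(-2x))/4. Adding gives (2e^(2x) + 2e^(-2x))/4 = (e^(2x) + e^(-2x))/2 = cosh(2x).
So the two sides agree for every real x for which both sides are defined.

Conclusion: Yes, this is an identity.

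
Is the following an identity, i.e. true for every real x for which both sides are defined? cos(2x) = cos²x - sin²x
Yes, this is an identity.

Claim: cos(2x) = cos²x - sin²x.
Reasoning: Put y = x in the addition formula cos(x+y) = cos(x)cos(y) - sin(x)sin(y): cos(2x) = cos²x - sin²x.
So the two sides agree for every real x for which both sides are defined.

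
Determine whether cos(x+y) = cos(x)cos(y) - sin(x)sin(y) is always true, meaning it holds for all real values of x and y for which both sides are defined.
Yes, this is an identity.

Claim: cos(x+y) = cos(x)cos(y) - sin(x)sin(y).
Reasoning: By Euler's formula e^(i(x+y)) = e^(ix)·e^(iy) = (cos x + i·sin x)(cos y + i·sin y). The real part of the left side is cos(x+y); the real part of the product is cos(x)cos(y) - sin(x)sin(y) (since i·i = -1).
So the two sides agree for all real values of x and y for which both sides are defined.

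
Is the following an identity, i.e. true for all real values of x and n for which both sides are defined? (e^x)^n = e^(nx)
Yes, this is an identity.

Claim: (e^x)^n = e^(nx).
Reasoning: e^x is a positive real number, and for a positive base B and real exponent n, B^n = e^(n·ln B). With B = e^x, ln B = x, so (e^x)^n = e^(n·x).
So the two sides agree for all real values of x and n for which both sides are defined.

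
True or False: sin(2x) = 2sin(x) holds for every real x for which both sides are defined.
False.

Claim: sin(2x) = 2sin(x).
Test a specific point where both sides are defined: x = π/3.
LHS = sin(2x) ≈ 0.8660
RHS = 2sin(x) ≈ 1.7321
Since 0.8660 ≠ 1.7321, the equation fails at this point, so it cannot hold for every real x for which both sides are defined.
The correct double-angle formula is sin(2x) = 2sin(x)cos(x).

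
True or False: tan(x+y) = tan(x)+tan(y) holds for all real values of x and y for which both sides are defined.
Claim: tan(x+y) = tan(x)+tan(y).
Test a specific point where both sides are defined: x = -π/4, y = π/3.
LHS = tan(x+y) ≈ 0.2679
RHS = tan(x)+tan(y) ≈ 0.7321
Since 0.2679 ≠ 0.7321, the equation fails at this point, so it cannot hold for all real values of x and y for which both sides are defined.
The correct formula is tan(x+y) = (tan(x) + tan(y))/(1 - tan(x)tan(y)).

Conclusion: False.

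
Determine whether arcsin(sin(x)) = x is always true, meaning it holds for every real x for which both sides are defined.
No, this is NOT an identity.

Claim: arcsin(sin(x)) = x.
Test a specific point where both sides are defined: x = 2π/3.
LHS = arcsin(sin(x)) ≈ 1.0472
RHS = x ≈ 2.0944
Since 1.0472 ≠ 2.0944, the equation fails at this point, so it cannot hold for every real x for which both sides are defined.
arcsin only returns values in [-π/2, π/2], so arcsin(sin(x)) = x holds only for x in that interval, not for all real x.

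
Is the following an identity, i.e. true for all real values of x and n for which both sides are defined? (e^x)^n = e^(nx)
Yes, this is an identity.

Claim: (e^x)^n = e^(nx).
Reasoning: e^x is a positive real number, and for a positive base B and real exponent n, B^n = e^(n·ln B). With B = e^x, ln B = x, so (e^x)^n = e^(n·x).
So the two sides agree for all real values of x and n for which both sides are defined.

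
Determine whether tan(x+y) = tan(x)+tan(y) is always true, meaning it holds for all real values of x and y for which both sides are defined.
No, this is NOT an identity.

Claim: tan(x+y) = tan(x)+tan(y).
Test a specific point where both sides are defined: x = π/3, y = π/4.
LHS = tan(x+y) ≈ -3.7321
RHS = tan(x)+tan(y) ≈ 2.7321
Since -3.7321 ≠ 2.7321, the equation fails at this point, so it cannot hold for all real values of x and y for which both sides are defined.
The correct formula is tan(x+y) = (tan(x) + tan(y))/(1 - tan(x)tan(y)).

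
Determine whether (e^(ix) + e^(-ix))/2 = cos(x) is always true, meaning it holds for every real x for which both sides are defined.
Yes, this is an identity.

Claim: (e^(ix) + e^(-ix))/2 = cos(x).
Reasoning: By Euler's formula e^(ix) = cos(x) + i·sin(x) and e^(-ix) = cos(x) - i·sin(x). Adding cancels the sine terms: e^(ix) + e^(-ix) = 2cos(x); divide by 2.
So the two sides agree for every real x for which both sides are defined.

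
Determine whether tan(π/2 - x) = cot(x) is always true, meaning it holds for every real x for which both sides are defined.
Claim: tan(π/2 - x) = cot(x).
Reasoning: tan(π/2 - x) = sin(π/2 - x)/cos(π/2 - x) = cos(x)/sin(x) = cot(x), using the cofunction identities sin(π/2 - x) = cos(x) and cos(π/2 - x) = sin(x).
So the two sides agree for every real x for which both sides are defined.

Conclusion: Yes, this is an identity.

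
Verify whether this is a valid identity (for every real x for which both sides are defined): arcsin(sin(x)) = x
No, this is NOT an identity.

Claim: arcsin(sin(x)) = x.
Test a specific point where both sides are defined: x = 3π/4.
LHS = arcsin(sin(x)) ≈ 0.7854
RHS = x ≈ 2.3562
Since 0.7854 ≠ 2.3562, the equation fails at this point, so it cannot hold for every real x for which both sides are defined.
arcsin only returns values in [-π/2, π/2], so arcsin(sin(x)) = x holds only for x in that interval, not for all real x.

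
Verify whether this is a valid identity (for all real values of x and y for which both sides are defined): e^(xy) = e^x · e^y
No, this is NOT an identity.

Claim: e^(xy) = e^x · e^y.
Test a specific point where both sides are defined: x = -1, y = 4.
LHS = e^(xy) ≈ 0.0183
RHS = e^x · e^y ≈ 20.0855
Since 0.0183 ≠ 20.0855, the equation fails at this point, so it cannot hold for all real values of x and y for which both sides are defined.
e^x · e^y = e^(x+y), not e^(xy).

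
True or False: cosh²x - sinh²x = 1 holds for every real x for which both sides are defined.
Claim: cosh²x - sinh²x = 1.
Reasoning: With cosh(x) = (e^x + e^-x)/2 and sinh(x) = (e^x - e^-x)/2: cosh²x = (e^(2x) + 2 + e^(-2x))/4 and sinh²x = (e^(2x) - 2 + e^(-2x))/4. Subtracting leaves 4/4 = 1.
So the two sides agree for every real x for which both sides are defined.

Conclusion: True.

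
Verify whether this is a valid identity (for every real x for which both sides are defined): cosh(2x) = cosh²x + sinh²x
Yes, this is an identity.

Claim: cosh(2x) = cosh²x + sinh²x.
Reasoning: cosh²x = (e^(2x) + 2 + e^(-2x))/4 and sinh²x = (e^(2x) - 2 + e^(-2x))/4. Adding gives (2e^(2x) + 2e^(-2x))/4 = (e^(2x) + e^(-2x))/2 = cosh(2x).
So the two sides agree for every real x for which both sides are defined.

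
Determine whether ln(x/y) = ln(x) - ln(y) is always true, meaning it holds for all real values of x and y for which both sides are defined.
Claim: ln(x/y) = ln(x) - ln(y).
Reasoning: Both sides are simultaneously defined only when x, y > 0. Write x = e^p, y = e^q. Then x/y = e^(p-q), so ln(x/y) = p - q = ln(x) - ln(y).
So the two sides agree for all real values of x and y for which both sides are defined.

Conclusion: Yes, this is an identity.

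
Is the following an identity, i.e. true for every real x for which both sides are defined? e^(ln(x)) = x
Yes, this is an identity.

Claim: e^(ln(x)) = x.
Reasoning: For x > 0, ln(x) is by definition the exponent p such that e^p = x. Raising e to that exponent therefore returns x: e^(ln x) = x.
So the two sides agree for every real x for which both sides are defined.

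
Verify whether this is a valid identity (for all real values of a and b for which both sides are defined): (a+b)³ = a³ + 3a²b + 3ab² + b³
Yes, this is an identity.

Claim: (a+b)³ = a³ + 3a²b + 3ab² + b³.
Reasoning: (a+b)³ = (a+b)(a+b)² = (a+b)(a² + 2ab + b²) = a³ + 2a²b + ab² + a²b + 2ab² + b³ = a³ + 3a²b + 3ab² + b³.
So the two sides agree for all real values of a and b for which both sides are defined.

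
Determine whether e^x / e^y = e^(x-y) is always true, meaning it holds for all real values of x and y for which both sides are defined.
Claim: e^x / e^y = e^(x-y).
Reasoning: 1/e^y = e^(-y), so e^x / e^y = e^x · e^(-y) = e^(x + (-y)) = e^(x-y) by the product rule for exponents.
So the two sides agree for all real values of x and y for which both sides are defined.

Conclusion: Yes, this is an identity.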